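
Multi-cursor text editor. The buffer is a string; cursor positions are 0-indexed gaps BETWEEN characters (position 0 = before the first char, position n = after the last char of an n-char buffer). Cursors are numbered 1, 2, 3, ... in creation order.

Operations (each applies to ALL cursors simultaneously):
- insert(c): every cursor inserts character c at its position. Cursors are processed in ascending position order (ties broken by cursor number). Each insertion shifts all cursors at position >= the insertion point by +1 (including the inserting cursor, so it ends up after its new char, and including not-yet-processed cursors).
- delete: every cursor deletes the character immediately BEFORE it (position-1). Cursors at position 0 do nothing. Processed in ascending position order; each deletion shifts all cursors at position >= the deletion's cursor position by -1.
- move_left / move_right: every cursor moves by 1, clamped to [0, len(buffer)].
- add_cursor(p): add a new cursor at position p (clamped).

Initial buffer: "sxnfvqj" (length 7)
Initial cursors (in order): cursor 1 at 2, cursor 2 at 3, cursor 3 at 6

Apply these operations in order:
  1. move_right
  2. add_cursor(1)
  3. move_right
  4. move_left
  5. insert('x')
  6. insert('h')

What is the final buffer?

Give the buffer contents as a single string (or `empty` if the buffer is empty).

Answer: sxhxnxhfxhvqxhj

Derivation:
After op 1 (move_right): buffer="sxnfvqj" (len 7), cursors c1@3 c2@4 c3@7, authorship .......
After op 2 (add_cursor(1)): buffer="sxnfvqj" (len 7), cursors c4@1 c1@3 c2@4 c3@7, authorship .......
After op 3 (move_right): buffer="sxnfvqj" (len 7), cursors c4@2 c1@4 c2@5 c3@7, authorship .......
After op 4 (move_left): buffer="sxnfvqj" (len 7), cursors c4@1 c1@3 c2@4 c3@6, authorship .......
After op 5 (insert('x')): buffer="sxxnxfxvqxj" (len 11), cursors c4@2 c1@5 c2@7 c3@10, authorship .4..1.2..3.
After op 6 (insert('h')): buffer="sxhxnxhfxhvqxhj" (len 15), cursors c4@3 c1@7 c2@10 c3@14, authorship .44..11.22..33.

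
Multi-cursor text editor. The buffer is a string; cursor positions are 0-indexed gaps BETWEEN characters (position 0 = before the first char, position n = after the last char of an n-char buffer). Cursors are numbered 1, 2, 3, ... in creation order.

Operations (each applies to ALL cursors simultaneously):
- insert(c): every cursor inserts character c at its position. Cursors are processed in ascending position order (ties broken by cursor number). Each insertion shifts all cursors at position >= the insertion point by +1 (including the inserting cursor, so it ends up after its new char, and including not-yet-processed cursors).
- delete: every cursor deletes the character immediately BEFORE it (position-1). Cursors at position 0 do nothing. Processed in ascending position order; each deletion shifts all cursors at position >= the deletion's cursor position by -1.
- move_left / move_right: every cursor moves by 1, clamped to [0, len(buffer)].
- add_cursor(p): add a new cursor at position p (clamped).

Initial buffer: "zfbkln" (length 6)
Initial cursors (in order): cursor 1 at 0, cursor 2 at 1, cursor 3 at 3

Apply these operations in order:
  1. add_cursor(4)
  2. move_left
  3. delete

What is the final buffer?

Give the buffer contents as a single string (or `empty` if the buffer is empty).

Answer: zkln

Derivation:
After op 1 (add_cursor(4)): buffer="zfbkln" (len 6), cursors c1@0 c2@1 c3@3 c4@4, authorship ......
After op 2 (move_left): buffer="zfbkln" (len 6), cursors c1@0 c2@0 c3@2 c4@3, authorship ......
After op 3 (delete): buffer="zkln" (len 4), cursors c1@0 c2@0 c3@1 c4@1, authorship ....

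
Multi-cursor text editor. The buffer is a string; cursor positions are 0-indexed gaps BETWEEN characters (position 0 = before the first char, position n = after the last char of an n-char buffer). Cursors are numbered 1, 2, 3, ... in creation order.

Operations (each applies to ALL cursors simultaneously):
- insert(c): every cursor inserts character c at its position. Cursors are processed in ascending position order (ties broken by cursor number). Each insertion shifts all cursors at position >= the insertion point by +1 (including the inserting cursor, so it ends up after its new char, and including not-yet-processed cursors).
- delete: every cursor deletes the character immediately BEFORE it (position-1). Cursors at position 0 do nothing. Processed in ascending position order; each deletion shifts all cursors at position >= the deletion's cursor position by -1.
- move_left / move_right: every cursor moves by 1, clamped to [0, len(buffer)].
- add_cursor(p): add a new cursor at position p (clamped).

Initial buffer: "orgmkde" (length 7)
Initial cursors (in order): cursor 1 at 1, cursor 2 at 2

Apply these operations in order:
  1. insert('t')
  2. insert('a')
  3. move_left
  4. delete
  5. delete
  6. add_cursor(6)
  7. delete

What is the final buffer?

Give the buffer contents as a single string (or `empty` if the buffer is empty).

After op 1 (insert('t')): buffer="otrtgmkde" (len 9), cursors c1@2 c2@4, authorship .1.2.....
After op 2 (insert('a')): buffer="otartagmkde" (len 11), cursors c1@3 c2@6, authorship .11.22.....
After op 3 (move_left): buffer="otartagmkde" (len 11), cursors c1@2 c2@5, authorship .11.22.....
After op 4 (delete): buffer="oaragmkde" (len 9), cursors c1@1 c2@3, authorship .1.2.....
After op 5 (delete): buffer="aagmkde" (len 7), cursors c1@0 c2@1, authorship 12.....
After op 6 (add_cursor(6)): buffer="aagmkde" (len 7), cursors c1@0 c2@1 c3@6, authorship 12.....
After op 7 (delete): buffer="agmke" (len 5), cursors c1@0 c2@0 c3@4, authorship 2....

Answer: agmke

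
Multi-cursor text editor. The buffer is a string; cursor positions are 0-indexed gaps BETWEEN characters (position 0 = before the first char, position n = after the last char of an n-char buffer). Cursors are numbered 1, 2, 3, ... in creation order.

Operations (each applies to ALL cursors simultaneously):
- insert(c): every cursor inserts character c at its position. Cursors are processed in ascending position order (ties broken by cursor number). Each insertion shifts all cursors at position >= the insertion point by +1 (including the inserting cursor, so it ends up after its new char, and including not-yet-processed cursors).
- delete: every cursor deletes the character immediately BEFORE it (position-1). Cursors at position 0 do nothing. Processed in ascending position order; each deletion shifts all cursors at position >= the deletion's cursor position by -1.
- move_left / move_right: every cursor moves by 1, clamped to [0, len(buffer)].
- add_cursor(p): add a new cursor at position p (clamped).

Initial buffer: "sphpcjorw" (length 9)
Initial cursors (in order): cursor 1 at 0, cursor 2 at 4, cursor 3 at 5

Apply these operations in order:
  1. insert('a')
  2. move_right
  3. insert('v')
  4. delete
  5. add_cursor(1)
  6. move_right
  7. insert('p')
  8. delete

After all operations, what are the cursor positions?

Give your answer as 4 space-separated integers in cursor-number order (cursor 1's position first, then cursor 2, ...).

After op 1 (insert('a')): buffer="asphpacajorw" (len 12), cursors c1@1 c2@6 c3@8, authorship 1....2.3....
After op 2 (move_right): buffer="asphpacajorw" (len 12), cursors c1@2 c2@7 c3@9, authorship 1....2.3....
After op 3 (insert('v')): buffer="asvphpacvajvorw" (len 15), cursors c1@3 c2@9 c3@12, authorship 1.1...2.23.3...
After op 4 (delete): buffer="asphpacajorw" (len 12), cursors c1@2 c2@7 c3@9, authorship 1....2.3....
After op 5 (add_cursor(1)): buffer="asphpacajorw" (len 12), cursors c4@1 c1@2 c2@7 c3@9, authorship 1....2.3....
After op 6 (move_right): buffer="asphpacajorw" (len 12), cursors c4@2 c1@3 c2@8 c3@10, authorship 1....2.3....
After op 7 (insert('p')): buffer="asppphpacapjoprw" (len 16), cursors c4@3 c1@5 c2@11 c3@14, authorship 1.4.1..2.32..3..
After op 8 (delete): buffer="asphpacajorw" (len 12), cursors c4@2 c1@3 c2@8 c3@10, authorship 1....2.3....

Answer: 3 8 10 2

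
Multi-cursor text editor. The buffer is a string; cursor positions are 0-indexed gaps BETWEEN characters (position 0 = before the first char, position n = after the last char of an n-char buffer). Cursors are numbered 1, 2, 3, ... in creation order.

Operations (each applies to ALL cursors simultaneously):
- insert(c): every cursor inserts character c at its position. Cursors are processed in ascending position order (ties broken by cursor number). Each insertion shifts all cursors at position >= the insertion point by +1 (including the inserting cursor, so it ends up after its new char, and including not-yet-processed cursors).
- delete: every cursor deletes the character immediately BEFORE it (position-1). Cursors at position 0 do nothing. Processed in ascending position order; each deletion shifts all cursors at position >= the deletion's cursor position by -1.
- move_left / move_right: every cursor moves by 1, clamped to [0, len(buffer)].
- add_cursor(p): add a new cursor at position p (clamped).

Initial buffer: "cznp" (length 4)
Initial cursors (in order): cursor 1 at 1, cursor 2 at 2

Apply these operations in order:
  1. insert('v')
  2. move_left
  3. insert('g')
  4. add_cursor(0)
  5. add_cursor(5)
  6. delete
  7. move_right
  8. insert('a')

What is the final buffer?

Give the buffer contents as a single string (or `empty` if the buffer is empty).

Answer: cavavaanp

Derivation:
After op 1 (insert('v')): buffer="cvzvnp" (len 6), cursors c1@2 c2@4, authorship .1.2..
After op 2 (move_left): buffer="cvzvnp" (len 6), cursors c1@1 c2@3, authorship .1.2..
After op 3 (insert('g')): buffer="cgvzgvnp" (len 8), cursors c1@2 c2@5, authorship .11.22..
After op 4 (add_cursor(0)): buffer="cgvzgvnp" (len 8), cursors c3@0 c1@2 c2@5, authorship .11.22..
After op 5 (add_cursor(5)): buffer="cgvzgvnp" (len 8), cursors c3@0 c1@2 c2@5 c4@5, authorship .11.22..
After op 6 (delete): buffer="cvvnp" (len 5), cursors c3@0 c1@1 c2@2 c4@2, authorship .12..
After op 7 (move_right): buffer="cvvnp" (len 5), cursors c3@1 c1@2 c2@3 c4@3, authorship .12..
After op 8 (insert('a')): buffer="cavavaanp" (len 9), cursors c3@2 c1@4 c2@7 c4@7, authorship .311224..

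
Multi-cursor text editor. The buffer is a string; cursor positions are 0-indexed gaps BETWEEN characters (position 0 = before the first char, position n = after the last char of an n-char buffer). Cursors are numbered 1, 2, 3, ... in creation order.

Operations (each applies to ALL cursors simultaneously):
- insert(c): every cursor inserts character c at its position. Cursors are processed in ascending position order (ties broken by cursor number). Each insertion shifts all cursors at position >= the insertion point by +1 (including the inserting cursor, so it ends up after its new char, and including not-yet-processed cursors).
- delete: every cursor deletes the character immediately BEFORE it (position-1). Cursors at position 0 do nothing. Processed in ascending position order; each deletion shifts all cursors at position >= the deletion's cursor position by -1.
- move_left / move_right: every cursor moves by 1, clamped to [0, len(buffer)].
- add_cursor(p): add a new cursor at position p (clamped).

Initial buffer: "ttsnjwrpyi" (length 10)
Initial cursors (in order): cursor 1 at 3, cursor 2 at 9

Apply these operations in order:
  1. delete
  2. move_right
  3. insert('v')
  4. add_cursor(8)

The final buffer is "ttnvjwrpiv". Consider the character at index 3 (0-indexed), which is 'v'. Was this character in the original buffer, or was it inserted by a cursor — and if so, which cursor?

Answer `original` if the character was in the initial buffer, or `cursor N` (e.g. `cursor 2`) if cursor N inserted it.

Answer: cursor 1

Derivation:
After op 1 (delete): buffer="ttnjwrpi" (len 8), cursors c1@2 c2@7, authorship ........
After op 2 (move_right): buffer="ttnjwrpi" (len 8), cursors c1@3 c2@8, authorship ........
After op 3 (insert('v')): buffer="ttnvjwrpiv" (len 10), cursors c1@4 c2@10, authorship ...1.....2
After op 4 (add_cursor(8)): buffer="ttnvjwrpiv" (len 10), cursors c1@4 c3@8 c2@10, authorship ...1.....2
Authorship (.=original, N=cursor N): . . . 1 . . . . . 2
Index 3: author = 1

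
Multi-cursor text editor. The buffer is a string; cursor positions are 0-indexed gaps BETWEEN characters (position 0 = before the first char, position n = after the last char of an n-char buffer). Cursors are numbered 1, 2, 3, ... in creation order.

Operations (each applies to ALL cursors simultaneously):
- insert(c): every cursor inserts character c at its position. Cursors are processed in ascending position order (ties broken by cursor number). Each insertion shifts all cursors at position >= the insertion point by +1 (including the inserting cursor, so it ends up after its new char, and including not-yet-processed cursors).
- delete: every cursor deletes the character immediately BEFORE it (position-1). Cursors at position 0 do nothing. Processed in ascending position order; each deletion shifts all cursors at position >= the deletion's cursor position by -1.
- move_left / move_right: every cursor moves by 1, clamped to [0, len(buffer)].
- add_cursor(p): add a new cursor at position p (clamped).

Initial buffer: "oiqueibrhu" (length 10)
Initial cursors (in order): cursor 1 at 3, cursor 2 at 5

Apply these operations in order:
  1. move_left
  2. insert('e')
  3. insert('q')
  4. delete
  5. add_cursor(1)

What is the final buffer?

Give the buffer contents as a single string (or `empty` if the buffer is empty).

Answer: oiequeeibrhu

Derivation:
After op 1 (move_left): buffer="oiqueibrhu" (len 10), cursors c1@2 c2@4, authorship ..........
After op 2 (insert('e')): buffer="oiequeeibrhu" (len 12), cursors c1@3 c2@6, authorship ..1..2......
After op 3 (insert('q')): buffer="oieqqueqeibrhu" (len 14), cursors c1@4 c2@8, authorship ..11..22......
After op 4 (delete): buffer="oiequeeibrhu" (len 12), cursors c1@3 c2@6, authorship ..1..2......
After op 5 (add_cursor(1)): buffer="oiequeeibrhu" (len 12), cursors c3@1 c1@3 c2@6, authorship ..1..2......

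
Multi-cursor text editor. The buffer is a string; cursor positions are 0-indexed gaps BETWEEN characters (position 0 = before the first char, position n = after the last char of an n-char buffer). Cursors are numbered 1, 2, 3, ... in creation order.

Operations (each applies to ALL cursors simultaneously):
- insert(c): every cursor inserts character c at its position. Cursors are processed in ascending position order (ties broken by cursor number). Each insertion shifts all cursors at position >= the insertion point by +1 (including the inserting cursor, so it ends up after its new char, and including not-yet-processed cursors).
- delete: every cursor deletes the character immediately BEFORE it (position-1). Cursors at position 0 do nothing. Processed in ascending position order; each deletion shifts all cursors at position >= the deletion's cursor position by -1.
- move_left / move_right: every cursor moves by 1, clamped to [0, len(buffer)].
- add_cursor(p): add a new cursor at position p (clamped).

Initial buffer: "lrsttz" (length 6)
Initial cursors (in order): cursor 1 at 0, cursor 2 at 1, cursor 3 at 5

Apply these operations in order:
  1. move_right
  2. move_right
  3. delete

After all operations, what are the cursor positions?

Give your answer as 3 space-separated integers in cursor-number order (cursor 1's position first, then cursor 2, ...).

After op 1 (move_right): buffer="lrsttz" (len 6), cursors c1@1 c2@2 c3@6, authorship ......
After op 2 (move_right): buffer="lrsttz" (len 6), cursors c1@2 c2@3 c3@6, authorship ......
After op 3 (delete): buffer="ltt" (len 3), cursors c1@1 c2@1 c3@3, authorship ...

Answer: 1 1 3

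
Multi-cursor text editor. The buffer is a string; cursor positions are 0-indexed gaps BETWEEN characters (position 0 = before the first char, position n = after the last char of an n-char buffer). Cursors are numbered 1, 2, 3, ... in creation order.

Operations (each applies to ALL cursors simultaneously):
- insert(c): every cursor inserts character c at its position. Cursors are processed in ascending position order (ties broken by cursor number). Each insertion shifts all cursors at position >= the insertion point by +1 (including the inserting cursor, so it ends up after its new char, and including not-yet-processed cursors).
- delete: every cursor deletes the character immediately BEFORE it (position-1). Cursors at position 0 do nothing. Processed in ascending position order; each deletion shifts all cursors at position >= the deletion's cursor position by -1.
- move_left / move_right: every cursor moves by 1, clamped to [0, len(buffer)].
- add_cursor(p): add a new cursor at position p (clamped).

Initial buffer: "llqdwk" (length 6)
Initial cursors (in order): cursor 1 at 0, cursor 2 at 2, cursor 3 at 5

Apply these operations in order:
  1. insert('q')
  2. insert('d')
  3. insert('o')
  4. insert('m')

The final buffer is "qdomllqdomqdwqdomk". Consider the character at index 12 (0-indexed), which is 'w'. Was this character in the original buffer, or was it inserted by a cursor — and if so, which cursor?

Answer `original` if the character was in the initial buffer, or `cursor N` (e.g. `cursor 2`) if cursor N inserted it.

After op 1 (insert('q')): buffer="qllqqdwqk" (len 9), cursors c1@1 c2@4 c3@8, authorship 1..2...3.
After op 2 (insert('d')): buffer="qdllqdqdwqdk" (len 12), cursors c1@2 c2@6 c3@11, authorship 11..22...33.
After op 3 (insert('o')): buffer="qdollqdoqdwqdok" (len 15), cursors c1@3 c2@8 c3@14, authorship 111..222...333.
After op 4 (insert('m')): buffer="qdomllqdomqdwqdomk" (len 18), cursors c1@4 c2@10 c3@17, authorship 1111..2222...3333.
Authorship (.=original, N=cursor N): 1 1 1 1 . . 2 2 2 2 . . . 3 3 3 3 .
Index 12: author = original

Answer: original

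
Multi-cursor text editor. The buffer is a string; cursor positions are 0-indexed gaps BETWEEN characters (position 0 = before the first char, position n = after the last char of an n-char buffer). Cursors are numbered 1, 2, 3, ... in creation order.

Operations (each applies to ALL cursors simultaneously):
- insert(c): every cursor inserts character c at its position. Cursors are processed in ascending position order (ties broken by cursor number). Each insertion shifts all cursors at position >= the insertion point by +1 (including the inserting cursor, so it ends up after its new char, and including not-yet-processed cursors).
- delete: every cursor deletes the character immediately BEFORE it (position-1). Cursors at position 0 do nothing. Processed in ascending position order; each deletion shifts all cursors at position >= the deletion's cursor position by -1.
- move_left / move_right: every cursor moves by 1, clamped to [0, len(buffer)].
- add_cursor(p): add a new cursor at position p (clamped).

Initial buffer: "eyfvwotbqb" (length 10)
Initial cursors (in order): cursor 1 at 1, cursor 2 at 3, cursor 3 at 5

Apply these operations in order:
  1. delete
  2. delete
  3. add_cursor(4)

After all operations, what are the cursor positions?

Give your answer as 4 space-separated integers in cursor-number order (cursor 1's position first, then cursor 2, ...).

Answer: 0 0 0 4

Derivation:
After op 1 (delete): buffer="yvotbqb" (len 7), cursors c1@0 c2@1 c3@2, authorship .......
After op 2 (delete): buffer="otbqb" (len 5), cursors c1@0 c2@0 c3@0, authorship .....
After op 3 (add_cursor(4)): buffer="otbqb" (len 5), cursors c1@0 c2@0 c3@0 c4@4, authorship .....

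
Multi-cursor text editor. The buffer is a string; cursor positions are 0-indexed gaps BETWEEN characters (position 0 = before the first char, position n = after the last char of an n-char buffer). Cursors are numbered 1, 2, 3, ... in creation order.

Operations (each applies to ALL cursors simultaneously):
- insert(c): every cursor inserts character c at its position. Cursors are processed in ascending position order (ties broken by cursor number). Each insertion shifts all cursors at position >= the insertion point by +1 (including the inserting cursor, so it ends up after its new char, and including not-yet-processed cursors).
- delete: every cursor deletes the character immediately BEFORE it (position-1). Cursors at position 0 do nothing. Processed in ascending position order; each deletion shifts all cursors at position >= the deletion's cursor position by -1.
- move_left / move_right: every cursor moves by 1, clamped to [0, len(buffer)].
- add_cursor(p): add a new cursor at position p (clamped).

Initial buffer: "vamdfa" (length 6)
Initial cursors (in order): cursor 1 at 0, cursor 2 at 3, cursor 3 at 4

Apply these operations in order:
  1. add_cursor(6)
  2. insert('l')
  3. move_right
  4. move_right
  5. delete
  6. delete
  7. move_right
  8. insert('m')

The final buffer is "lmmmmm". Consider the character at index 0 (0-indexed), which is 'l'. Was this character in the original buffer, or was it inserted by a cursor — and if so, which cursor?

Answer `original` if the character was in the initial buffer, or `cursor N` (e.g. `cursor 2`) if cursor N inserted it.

Answer: cursor 1

Derivation:
After op 1 (add_cursor(6)): buffer="vamdfa" (len 6), cursors c1@0 c2@3 c3@4 c4@6, authorship ......
After op 2 (insert('l')): buffer="lvamldlfal" (len 10), cursors c1@1 c2@5 c3@7 c4@10, authorship 1...2.3..4
After op 3 (move_right): buffer="lvamldlfal" (len 10), cursors c1@2 c2@6 c3@8 c4@10, authorship 1...2.3..4
After op 4 (move_right): buffer="lvamldlfal" (len 10), cursors c1@3 c2@7 c3@9 c4@10, authorship 1...2.3..4
After op 5 (delete): buffer="lvmldf" (len 6), cursors c1@2 c2@5 c3@6 c4@6, authorship 1..2..
After op 6 (delete): buffer="lm" (len 2), cursors c1@1 c2@2 c3@2 c4@2, authorship 1.
After op 7 (move_right): buffer="lm" (len 2), cursors c1@2 c2@2 c3@2 c4@2, authorship 1.
After op 8 (insert('m')): buffer="lmmmmm" (len 6), cursors c1@6 c2@6 c3@6 c4@6, authorship 1.1234
Authorship (.=original, N=cursor N): 1 . 1 2 3 4
Index 0: author = 1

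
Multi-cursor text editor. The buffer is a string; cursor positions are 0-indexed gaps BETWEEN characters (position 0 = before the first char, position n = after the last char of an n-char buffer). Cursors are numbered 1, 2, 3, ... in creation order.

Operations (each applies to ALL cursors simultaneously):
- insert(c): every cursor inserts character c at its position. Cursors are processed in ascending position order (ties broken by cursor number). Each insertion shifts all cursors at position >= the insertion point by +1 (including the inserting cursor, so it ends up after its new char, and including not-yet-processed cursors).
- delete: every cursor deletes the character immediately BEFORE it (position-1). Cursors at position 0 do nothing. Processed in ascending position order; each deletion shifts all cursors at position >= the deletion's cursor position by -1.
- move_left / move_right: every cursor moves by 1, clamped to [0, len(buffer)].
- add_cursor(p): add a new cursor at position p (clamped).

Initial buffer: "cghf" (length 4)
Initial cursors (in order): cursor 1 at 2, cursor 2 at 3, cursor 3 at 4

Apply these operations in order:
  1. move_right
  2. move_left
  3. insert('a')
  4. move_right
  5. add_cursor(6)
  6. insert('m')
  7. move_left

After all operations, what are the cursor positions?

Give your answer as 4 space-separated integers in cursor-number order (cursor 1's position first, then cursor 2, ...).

Answer: 4 10 10 7

Derivation:
After op 1 (move_right): buffer="cghf" (len 4), cursors c1@3 c2@4 c3@4, authorship ....
After op 2 (move_left): buffer="cghf" (len 4), cursors c1@2 c2@3 c3@3, authorship ....
After op 3 (insert('a')): buffer="cgahaaf" (len 7), cursors c1@3 c2@6 c3@6, authorship ..1.23.
After op 4 (move_right): buffer="cgahaaf" (len 7), cursors c1@4 c2@7 c3@7, authorship ..1.23.
After op 5 (add_cursor(6)): buffer="cgahaaf" (len 7), cursors c1@4 c4@6 c2@7 c3@7, authorship ..1.23.
After op 6 (insert('m')): buffer="cgahmaamfmm" (len 11), cursors c1@5 c4@8 c2@11 c3@11, authorship ..1.1234.23
After op 7 (move_left): buffer="cgahmaamfmm" (len 11), cursors c1@4 c4@7 c2@10 c3@10, authorship ..1.1234.23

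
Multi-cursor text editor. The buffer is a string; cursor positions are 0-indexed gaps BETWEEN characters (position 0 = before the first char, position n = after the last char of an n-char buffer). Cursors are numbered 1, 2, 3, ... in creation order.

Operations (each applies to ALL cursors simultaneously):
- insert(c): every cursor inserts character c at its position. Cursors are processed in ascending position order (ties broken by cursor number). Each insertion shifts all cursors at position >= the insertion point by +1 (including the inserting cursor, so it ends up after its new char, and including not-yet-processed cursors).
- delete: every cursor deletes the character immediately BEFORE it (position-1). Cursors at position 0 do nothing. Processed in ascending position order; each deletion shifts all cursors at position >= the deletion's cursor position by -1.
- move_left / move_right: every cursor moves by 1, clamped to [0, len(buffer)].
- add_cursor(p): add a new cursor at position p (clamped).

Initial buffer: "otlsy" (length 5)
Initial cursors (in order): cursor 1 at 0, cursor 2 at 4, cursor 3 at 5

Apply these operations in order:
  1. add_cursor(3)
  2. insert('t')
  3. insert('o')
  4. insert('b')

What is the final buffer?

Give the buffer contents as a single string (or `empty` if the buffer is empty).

Answer: tobotltobstobytob

Derivation:
After op 1 (add_cursor(3)): buffer="otlsy" (len 5), cursors c1@0 c4@3 c2@4 c3@5, authorship .....
After op 2 (insert('t')): buffer="totltstyt" (len 9), cursors c1@1 c4@5 c2@7 c3@9, authorship 1...4.2.3
After op 3 (insert('o')): buffer="tootltostoyto" (len 13), cursors c1@2 c4@7 c2@10 c3@13, authorship 11...44.22.33
After op 4 (insert('b')): buffer="tobotltobstobytob" (len 17), cursors c1@3 c4@9 c2@13 c3@17, authorship 111...444.222.333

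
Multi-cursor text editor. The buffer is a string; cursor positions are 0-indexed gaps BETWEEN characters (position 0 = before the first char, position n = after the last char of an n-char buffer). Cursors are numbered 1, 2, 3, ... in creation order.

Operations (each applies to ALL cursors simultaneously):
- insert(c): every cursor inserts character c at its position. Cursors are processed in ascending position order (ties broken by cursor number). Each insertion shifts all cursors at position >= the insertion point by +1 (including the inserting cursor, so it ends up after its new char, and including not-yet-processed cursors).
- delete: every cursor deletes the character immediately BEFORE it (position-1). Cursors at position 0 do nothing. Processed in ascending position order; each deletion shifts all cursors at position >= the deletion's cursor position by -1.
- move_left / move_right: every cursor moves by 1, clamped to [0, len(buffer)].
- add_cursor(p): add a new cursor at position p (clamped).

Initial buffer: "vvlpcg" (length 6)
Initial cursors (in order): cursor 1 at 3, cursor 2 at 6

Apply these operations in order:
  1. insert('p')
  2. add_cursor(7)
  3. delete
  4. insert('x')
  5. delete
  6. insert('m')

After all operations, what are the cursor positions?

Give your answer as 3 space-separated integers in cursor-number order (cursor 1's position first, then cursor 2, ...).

Answer: 4 8 8

Derivation:
After op 1 (insert('p')): buffer="vvlppcgp" (len 8), cursors c1@4 c2@8, authorship ...1...2
After op 2 (add_cursor(7)): buffer="vvlppcgp" (len 8), cursors c1@4 c3@7 c2@8, authorship ...1...2
After op 3 (delete): buffer="vvlpc" (len 5), cursors c1@3 c2@5 c3@5, authorship .....
After op 4 (insert('x')): buffer="vvlxpcxx" (len 8), cursors c1@4 c2@8 c3@8, authorship ...1..23
After op 5 (delete): buffer="vvlpc" (len 5), cursors c1@3 c2@5 c3@5, authorship .....
After op 6 (insert('m')): buffer="vvlmpcmm" (len 8), cursors c1@4 c2@8 c3@8, authorship ...1..23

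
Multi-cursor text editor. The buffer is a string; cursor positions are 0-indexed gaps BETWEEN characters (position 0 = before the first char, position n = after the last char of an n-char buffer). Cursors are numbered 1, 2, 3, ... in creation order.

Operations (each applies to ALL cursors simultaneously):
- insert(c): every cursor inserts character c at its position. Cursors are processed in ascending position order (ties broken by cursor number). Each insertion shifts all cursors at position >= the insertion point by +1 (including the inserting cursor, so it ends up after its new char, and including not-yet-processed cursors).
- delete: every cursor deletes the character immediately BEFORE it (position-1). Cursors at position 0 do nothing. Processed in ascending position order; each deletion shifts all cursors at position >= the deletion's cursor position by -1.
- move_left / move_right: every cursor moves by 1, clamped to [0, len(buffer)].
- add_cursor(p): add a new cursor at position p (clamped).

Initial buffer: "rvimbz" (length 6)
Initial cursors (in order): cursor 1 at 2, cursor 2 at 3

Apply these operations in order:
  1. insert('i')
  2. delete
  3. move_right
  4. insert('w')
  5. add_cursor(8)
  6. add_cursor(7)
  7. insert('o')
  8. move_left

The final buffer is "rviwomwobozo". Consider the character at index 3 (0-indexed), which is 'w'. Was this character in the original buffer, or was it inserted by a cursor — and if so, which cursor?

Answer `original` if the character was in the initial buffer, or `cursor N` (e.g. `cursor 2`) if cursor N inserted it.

After op 1 (insert('i')): buffer="rviiimbz" (len 8), cursors c1@3 c2@5, authorship ..1.2...
After op 2 (delete): buffer="rvimbz" (len 6), cursors c1@2 c2@3, authorship ......
After op 3 (move_right): buffer="rvimbz" (len 6), cursors c1@3 c2@4, authorship ......
After op 4 (insert('w')): buffer="rviwmwbz" (len 8), cursors c1@4 c2@6, authorship ...1.2..
After op 5 (add_cursor(8)): buffer="rviwmwbz" (len 8), cursors c1@4 c2@6 c3@8, authorship ...1.2..
After op 6 (add_cursor(7)): buffer="rviwmwbz" (len 8), cursors c1@4 c2@6 c4@7 c3@8, authorship ...1.2..
After op 7 (insert('o')): buffer="rviwomwobozo" (len 12), cursors c1@5 c2@8 c4@10 c3@12, authorship ...11.22.4.3
After op 8 (move_left): buffer="rviwomwobozo" (len 12), cursors c1@4 c2@7 c4@9 c3@11, authorship ...11.22.4.3
Authorship (.=original, N=cursor N): . . . 1 1 . 2 2 . 4 . 3
Index 3: author = 1

Answer: cursor 1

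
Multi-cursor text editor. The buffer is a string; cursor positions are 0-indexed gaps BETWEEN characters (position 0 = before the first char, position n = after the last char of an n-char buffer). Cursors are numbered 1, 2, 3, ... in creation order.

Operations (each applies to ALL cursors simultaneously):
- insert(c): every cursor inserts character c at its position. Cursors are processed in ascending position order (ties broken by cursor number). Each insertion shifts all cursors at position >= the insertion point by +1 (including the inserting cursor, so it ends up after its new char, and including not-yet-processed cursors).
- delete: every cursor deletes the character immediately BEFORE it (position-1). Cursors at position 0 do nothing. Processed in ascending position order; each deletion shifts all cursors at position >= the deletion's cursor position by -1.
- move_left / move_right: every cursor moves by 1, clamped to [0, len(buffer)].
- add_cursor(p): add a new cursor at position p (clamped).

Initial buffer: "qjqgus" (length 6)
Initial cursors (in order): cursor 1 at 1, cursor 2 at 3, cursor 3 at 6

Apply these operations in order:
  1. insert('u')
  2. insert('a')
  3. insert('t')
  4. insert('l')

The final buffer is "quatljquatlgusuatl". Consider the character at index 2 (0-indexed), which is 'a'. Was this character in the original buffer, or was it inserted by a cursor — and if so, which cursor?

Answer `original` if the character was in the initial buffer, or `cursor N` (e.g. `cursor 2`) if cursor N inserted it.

Answer: cursor 1

Derivation:
After op 1 (insert('u')): buffer="qujqugusu" (len 9), cursors c1@2 c2@5 c3@9, authorship .1..2...3
After op 2 (insert('a')): buffer="quajquagusua" (len 12), cursors c1@3 c2@7 c3@12, authorship .11..22...33
After op 3 (insert('t')): buffer="quatjquatgusuat" (len 15), cursors c1@4 c2@9 c3@15, authorship .111..222...333
After op 4 (insert('l')): buffer="quatljquatlgusuatl" (len 18), cursors c1@5 c2@11 c3@18, authorship .1111..2222...3333
Authorship (.=original, N=cursor N): . 1 1 1 1 . . 2 2 2 2 . . . 3 3 3 3
Index 2: author = 1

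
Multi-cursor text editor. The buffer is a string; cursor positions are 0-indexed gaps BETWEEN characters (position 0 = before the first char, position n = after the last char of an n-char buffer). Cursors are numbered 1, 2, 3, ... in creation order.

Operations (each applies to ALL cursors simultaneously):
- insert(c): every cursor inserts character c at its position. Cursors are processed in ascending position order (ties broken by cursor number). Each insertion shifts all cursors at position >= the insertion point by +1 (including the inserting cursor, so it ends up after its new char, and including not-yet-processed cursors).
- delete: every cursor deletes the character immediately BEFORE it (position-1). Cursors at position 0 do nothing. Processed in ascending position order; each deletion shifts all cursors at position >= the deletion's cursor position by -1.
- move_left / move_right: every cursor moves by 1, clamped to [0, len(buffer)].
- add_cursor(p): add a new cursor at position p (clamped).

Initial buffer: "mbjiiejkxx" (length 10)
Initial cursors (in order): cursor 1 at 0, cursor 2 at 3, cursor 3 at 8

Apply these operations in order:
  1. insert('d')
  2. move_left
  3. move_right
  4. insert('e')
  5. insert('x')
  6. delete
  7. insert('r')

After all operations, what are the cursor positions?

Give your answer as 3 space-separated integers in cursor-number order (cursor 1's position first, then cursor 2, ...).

Answer: 3 9 17

Derivation:
After op 1 (insert('d')): buffer="dmbjdiiejkdxx" (len 13), cursors c1@1 c2@5 c3@11, authorship 1...2.....3..
After op 2 (move_left): buffer="dmbjdiiejkdxx" (len 13), cursors c1@0 c2@4 c3@10, authorship 1...2.....3..
After op 3 (move_right): buffer="dmbjdiiejkdxx" (len 13), cursors c1@1 c2@5 c3@11, authorship 1...2.....3..
After op 4 (insert('e')): buffer="dembjdeiiejkdexx" (len 16), cursors c1@2 c2@7 c3@14, authorship 11...22.....33..
After op 5 (insert('x')): buffer="dexmbjdexiiejkdexxx" (len 19), cursors c1@3 c2@9 c3@17, authorship 111...222.....333..
After op 6 (delete): buffer="dembjdeiiejkdexx" (len 16), cursors c1@2 c2@7 c3@14, authorship 11...22.....33..
After op 7 (insert('r')): buffer="dermbjderiiejkderxx" (len 19), cursors c1@3 c2@9 c3@17, authorship 111...222.....333..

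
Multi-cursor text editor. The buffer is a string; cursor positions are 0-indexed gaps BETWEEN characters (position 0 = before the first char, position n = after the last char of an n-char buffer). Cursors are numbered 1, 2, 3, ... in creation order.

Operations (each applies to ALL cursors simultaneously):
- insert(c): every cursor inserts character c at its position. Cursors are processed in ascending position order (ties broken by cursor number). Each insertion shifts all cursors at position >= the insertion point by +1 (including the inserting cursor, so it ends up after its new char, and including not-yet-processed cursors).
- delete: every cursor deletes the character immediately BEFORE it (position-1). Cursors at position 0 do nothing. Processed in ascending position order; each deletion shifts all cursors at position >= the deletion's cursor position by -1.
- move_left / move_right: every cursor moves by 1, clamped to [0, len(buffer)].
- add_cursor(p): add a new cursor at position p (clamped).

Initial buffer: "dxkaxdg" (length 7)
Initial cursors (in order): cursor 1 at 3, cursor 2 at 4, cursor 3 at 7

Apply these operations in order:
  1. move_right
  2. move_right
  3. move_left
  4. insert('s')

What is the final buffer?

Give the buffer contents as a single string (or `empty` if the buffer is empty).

Answer: dxkasxsdsg

Derivation:
After op 1 (move_right): buffer="dxkaxdg" (len 7), cursors c1@4 c2@5 c3@7, authorship .......
After op 2 (move_right): buffer="dxkaxdg" (len 7), cursors c1@5 c2@6 c3@7, authorship .......
After op 3 (move_left): buffer="dxkaxdg" (len 7), cursors c1@4 c2@5 c3@6, authorship .......
After op 4 (insert('s')): buffer="dxkasxsdsg" (len 10), cursors c1@5 c2@7 c3@9, authorship ....1.2.3.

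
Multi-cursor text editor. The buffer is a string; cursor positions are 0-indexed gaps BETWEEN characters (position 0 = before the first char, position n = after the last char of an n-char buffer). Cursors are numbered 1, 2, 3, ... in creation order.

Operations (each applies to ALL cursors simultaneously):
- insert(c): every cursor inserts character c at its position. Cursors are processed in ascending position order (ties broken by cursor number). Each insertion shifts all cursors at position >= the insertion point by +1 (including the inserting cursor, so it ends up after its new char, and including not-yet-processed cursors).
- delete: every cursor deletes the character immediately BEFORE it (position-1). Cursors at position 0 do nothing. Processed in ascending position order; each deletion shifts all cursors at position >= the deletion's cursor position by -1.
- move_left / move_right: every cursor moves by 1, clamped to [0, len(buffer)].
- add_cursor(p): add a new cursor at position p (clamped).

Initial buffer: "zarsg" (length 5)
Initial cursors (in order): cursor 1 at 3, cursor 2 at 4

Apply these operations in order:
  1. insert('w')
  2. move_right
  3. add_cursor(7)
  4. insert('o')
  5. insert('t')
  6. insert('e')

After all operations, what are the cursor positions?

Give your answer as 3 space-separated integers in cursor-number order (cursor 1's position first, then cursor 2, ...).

After op 1 (insert('w')): buffer="zarwswg" (len 7), cursors c1@4 c2@6, authorship ...1.2.
After op 2 (move_right): buffer="zarwswg" (len 7), cursors c1@5 c2@7, authorship ...1.2.
After op 3 (add_cursor(7)): buffer="zarwswg" (len 7), cursors c1@5 c2@7 c3@7, authorship ...1.2.
After op 4 (insert('o')): buffer="zarwsowgoo" (len 10), cursors c1@6 c2@10 c3@10, authorship ...1.12.23
After op 5 (insert('t')): buffer="zarwsotwgoott" (len 13), cursors c1@7 c2@13 c3@13, authorship ...1.112.2323
After op 6 (insert('e')): buffer="zarwsotewgoottee" (len 16), cursors c1@8 c2@16 c3@16, authorship ...1.1112.232323

Answer: 8 16 16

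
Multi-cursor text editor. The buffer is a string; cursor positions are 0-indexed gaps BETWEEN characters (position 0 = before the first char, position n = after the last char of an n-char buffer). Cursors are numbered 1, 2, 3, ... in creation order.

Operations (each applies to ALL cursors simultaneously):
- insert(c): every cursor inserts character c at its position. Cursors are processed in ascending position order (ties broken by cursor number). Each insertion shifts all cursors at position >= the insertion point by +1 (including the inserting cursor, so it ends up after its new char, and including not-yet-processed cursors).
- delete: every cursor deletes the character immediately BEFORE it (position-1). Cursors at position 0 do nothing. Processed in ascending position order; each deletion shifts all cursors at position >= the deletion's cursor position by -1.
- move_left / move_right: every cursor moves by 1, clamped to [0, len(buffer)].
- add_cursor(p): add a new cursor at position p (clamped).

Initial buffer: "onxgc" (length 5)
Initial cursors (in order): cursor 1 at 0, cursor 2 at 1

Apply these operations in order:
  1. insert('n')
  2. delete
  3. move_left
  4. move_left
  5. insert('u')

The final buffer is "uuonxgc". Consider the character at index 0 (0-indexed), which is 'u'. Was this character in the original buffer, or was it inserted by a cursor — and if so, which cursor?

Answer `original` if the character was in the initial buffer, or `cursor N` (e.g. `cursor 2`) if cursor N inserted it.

Answer: cursor 1

Derivation:
After op 1 (insert('n')): buffer="nonnxgc" (len 7), cursors c1@1 c2@3, authorship 1.2....
After op 2 (delete): buffer="onxgc" (len 5), cursors c1@0 c2@1, authorship .....
After op 3 (move_left): buffer="onxgc" (len 5), cursors c1@0 c2@0, authorship .....
After op 4 (move_left): buffer="onxgc" (len 5), cursors c1@0 c2@0, authorship .....
After op 5 (insert('u')): buffer="uuonxgc" (len 7), cursors c1@2 c2@2, authorship 12.....
Authorship (.=original, N=cursor N): 1 2 . . . . .
Index 0: author = 1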